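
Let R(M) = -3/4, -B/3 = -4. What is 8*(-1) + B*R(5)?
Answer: -17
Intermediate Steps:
B = 12 (B = -3*(-4) = 12)
R(M) = -3/4 (R(M) = -3*1/4 = -3/4)
8*(-1) + B*R(5) = 8*(-1) + 12*(-3/4) = -8 - 9 = -17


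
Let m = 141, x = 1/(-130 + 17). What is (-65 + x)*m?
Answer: -1035786/113 ≈ -9166.3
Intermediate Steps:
x = -1/113 (x = 1/(-113) = -1/113 ≈ -0.0088496)
(-65 + x)*m = (-65 - 1/113)*141 = -7346/113*141 = -1035786/113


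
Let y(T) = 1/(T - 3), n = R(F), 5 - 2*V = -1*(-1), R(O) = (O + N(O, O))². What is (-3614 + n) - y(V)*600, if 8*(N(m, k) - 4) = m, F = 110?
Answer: 212897/16 ≈ 13306.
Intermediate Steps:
N(m, k) = 4 + m/8
R(O) = (4 + 9*O/8)² (R(O) = (O + (4 + O/8))² = (4 + 9*O/8)²)
V = 2 (V = 5/2 - (-1)*(-1)/2 = 5/2 - ½*1 = 5/2 - ½ = 2)
n = 261121/16 (n = (32 + 9*110)²/64 = (32 + 990)²/64 = (1/64)*1022² = (1/64)*1044484 = 261121/16 ≈ 16320.)
y(T) = 1/(-3 + T)
(-3614 + n) - y(V)*600 = (-3614 + 261121/16) - 600/(-3 + 2) = 203297/16 - 600/(-1) = 203297/16 - (-1)*600 = 203297/16 - 1*(-600) = 203297/16 + 600 = 212897/16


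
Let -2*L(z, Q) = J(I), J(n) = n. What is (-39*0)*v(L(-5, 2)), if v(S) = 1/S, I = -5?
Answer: 0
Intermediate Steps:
L(z, Q) = 5/2 (L(z, Q) = -1/2*(-5) = 5/2)
v(S) = 1/S
(-39*0)*v(L(-5, 2)) = (-39*0)/(5/2) = 0*(2/5) = 0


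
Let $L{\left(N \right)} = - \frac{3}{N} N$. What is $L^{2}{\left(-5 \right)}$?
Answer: $9$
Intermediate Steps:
$L{\left(N \right)} = -3$
$L^{2}{\left(-5 \right)} = \left(-3\right)^{2} = 9$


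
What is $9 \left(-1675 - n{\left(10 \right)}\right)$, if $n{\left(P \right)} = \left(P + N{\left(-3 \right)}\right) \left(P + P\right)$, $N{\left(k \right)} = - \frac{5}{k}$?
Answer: $-17175$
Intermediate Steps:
$n{\left(P \right)} = 2 P \left(\frac{5}{3} + P\right)$ ($n{\left(P \right)} = \left(P - \frac{5}{-3}\right) \left(P + P\right) = \left(P - - \frac{5}{3}\right) 2 P = \left(P + \frac{5}{3}\right) 2 P = \left(\frac{5}{3} + P\right) 2 P = 2 P \left(\frac{5}{3} + P\right)$)
$9 \left(-1675 - n{\left(10 \right)}\right) = 9 \left(-1675 - \frac{2}{3} \cdot 10 \left(5 + 3 \cdot 10\right)\right) = 9 \left(-1675 - \frac{2}{3} \cdot 10 \left(5 + 30\right)\right) = 9 \left(-1675 - \frac{2}{3} \cdot 10 \cdot 35\right) = 9 \left(-1675 - \frac{700}{3}\right) = 9 \left(- \frac{5725}{3}\right) = -17175$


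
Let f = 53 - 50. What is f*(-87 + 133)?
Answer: 138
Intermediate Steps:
f = 3
f*(-87 + 133) = 3*(-87 + 133) = 3*46 = 138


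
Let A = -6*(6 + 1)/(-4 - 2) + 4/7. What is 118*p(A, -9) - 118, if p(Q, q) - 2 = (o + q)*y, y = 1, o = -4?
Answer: -1416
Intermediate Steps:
A = 53/7 (A = -6/((-6/7)) + 4*(⅐) = -6/((-6*⅐)) + 4/7 = -6/(-6/7) + 4/7 = -6*(-7/6) + 4/7 = 7 + 4/7 = 53/7 ≈ 7.5714)
p(Q, q) = -2 + q (p(Q, q) = 2 + (-4 + q)*1 = 2 + (-4 + q) = -2 + q)
118*p(A, -9) - 118 = 118*(-2 - 9) - 118 = 118*(-11) - 118 = -1298 - 118 = -1416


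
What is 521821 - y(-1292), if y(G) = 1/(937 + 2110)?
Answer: 1589988586/3047 ≈ 5.2182e+5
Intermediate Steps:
y(G) = 1/3047
521821 - y(-1292) = 521821 - 1*1/3047 = 521821 - 1/3047 = 1589988586/3047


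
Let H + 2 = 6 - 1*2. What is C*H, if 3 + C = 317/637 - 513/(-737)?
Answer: -1695994/469469 ≈ -3.6126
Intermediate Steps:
C = -847997/469469 (C = -3 + (317/637 - 513/(-737)) = -3 + (317*(1/637) - 513*(-1/737)) = -3 + (317/637 + 513/737) = -3 + 560410/469469 = -847997/469469 ≈ -1.8063)
H = 2 (H = -2 + (6 - 1*2) = -2 + (6 - 2) = -2 + 4 = 2)
C*H = -847997/469469*2 = -1695994/469469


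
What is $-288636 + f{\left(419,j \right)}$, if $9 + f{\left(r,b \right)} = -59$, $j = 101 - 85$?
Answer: $-288704$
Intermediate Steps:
$j = 16$
$f{\left(r,b \right)} = -68$ ($f{\left(r,b \right)} = -9 - 59 = -68$)
$-288636 + f{\left(419,j \right)} = -288636 - 68 = -288704$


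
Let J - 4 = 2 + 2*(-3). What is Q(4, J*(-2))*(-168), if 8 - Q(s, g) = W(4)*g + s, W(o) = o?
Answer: -672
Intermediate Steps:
J = 0 (J = 4 + (2 + 2*(-3)) = 4 + (2 - 6) = 4 - 4 = 0)
Q(s, g) = 8 - s - 4*g (Q(s, g) = 8 - (4*g + s) = 8 - (s + 4*g) = 8 + (-s - 4*g) = 8 - s - 4*g)
Q(4, J*(-2))*(-168) = (8 - 1*4 - 0*(-2))*(-168) = (8 - 4 - 4*0)*(-168) = (8 - 4 + 0)*(-168) = 4*(-168) = -672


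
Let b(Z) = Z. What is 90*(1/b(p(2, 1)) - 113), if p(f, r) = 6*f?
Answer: -20325/2 ≈ -10163.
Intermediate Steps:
90*(1/b(p(2, 1)) - 113) = 90*(1/(6*2) - 113) = 90*(1/12 - 113) = 90*(-1355/12) = -20325/2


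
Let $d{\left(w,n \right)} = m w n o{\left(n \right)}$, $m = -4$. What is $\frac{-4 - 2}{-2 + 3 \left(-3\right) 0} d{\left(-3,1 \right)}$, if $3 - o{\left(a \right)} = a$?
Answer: $72$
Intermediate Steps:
$o{\left(a \right)} = 3 - a$
$d{\left(w,n \right)} = - 4 n w \left(3 - n\right)$ ($d{\left(w,n \right)} = - 4 w n \left(3 - n\right) = - 4 n w \left(3 - n\right)$)
$\frac{-4 - 2}{-2 + 3 \left(-3\right) 0} d{\left(-3,1 \right)} = \frac{-4 - 2}{-2 + 3 \left(-3\right) 0} \cdot 4 \cdot 1 \left(-3\right) \left(-3 + 1\right) = - \frac{6}{-2 - 0} \cdot 4 \cdot 1 \left(-3\right) \left(-2\right) = - \frac{6}{-2 + 0} \cdot 24 = - \frac{6}{-2} \cdot 24 = \left(-6\right) \left(- \frac{1}{2}\right) 24 = 3 \cdot 24 = 72$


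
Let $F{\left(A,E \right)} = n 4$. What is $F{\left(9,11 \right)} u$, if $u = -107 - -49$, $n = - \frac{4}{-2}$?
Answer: $-464$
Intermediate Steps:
$n = 2$ ($n = \left(-4\right) \left(- \frac{1}{2}\right) = 2$)
$F{\left(A,E \right)} = 8$ ($F{\left(A,E \right)} = 2 \cdot 4 = 8$)
$u = -58$ ($u = -107 + 49 = -58$)
$F{\left(9,11 \right)} u = 8 \left(-58\right) = -464$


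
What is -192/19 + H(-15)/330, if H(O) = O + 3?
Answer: -10598/1045 ≈ -10.142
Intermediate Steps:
H(O) = 3 + O
-192/19 + H(-15)/330 = -192/19 + (3 - 15)/330 = -192*1/19 - 12*1/330 = -192/19 - 2/55 = -10598/1045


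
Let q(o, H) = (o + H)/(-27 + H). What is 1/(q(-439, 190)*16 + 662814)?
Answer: 163/108034698 ≈ 1.5088e-6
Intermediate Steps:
q(o, H) = (H + o)/(-27 + H)
1/(q(-439, 190)*16 + 662814) = 1/(((190 - 439)/(-27 + 190))*16 + 662814) = 1/((-249/163)*16 + 662814) = 1/(((1/163)*(-249))*16 + 662814) = 1/(-249/163*16 + 662814) = 1/(-3984/163 + 662814) = 1/(108034698/163) = 163/108034698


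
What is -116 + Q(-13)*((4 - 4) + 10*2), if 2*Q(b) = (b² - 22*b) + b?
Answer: 4304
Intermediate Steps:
Q(b) = b²/2 - 21*b/2 (Q(b) = ((b² - 22*b) + b)/2 = (b² - 21*b)/2 = b²/2 - 21*b/2)
-116 + Q(-13)*((4 - 4) + 10*2) = -116 + ((½)*(-13)*(-21 - 13))*((4 - 4) + 10*2) = -116 + ((½)*(-13)*(-34))*(0 + 20) = -116 + 221*20 = -116 + 4420 = 4304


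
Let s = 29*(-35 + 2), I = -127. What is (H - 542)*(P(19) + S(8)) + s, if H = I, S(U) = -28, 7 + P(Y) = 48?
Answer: -9654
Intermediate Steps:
P(Y) = 41 (P(Y) = -7 + 48 = 41)
H = -127
s = -957 (s = 29*(-33) = -957)
(H - 542)*(P(19) + S(8)) + s = (-127 - 542)*(41 - 28) - 957 = -669*13 - 957 = -8697 - 957 = -9654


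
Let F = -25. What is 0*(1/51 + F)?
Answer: 0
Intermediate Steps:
0*(1/51 + F) = 0*(1/51 - 25) = 0*(-1274/51) = 0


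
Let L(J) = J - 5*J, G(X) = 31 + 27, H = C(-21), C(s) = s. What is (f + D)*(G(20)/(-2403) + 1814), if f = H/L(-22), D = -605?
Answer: -29020480853/26433 ≈ -1.0979e+6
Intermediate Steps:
H = -21
G(X) = 58
L(J) = -4*J
f = -21/88 (f = -21/((-4*(-22))) = -21/88 ≈ -0.23864)
(f + D)*(G(20)/(-2403) + 1814) = (-21/88 - 605)*(58/(-2403) + 1814) = -53261*(58*(-1/2403) + 1814)/88 = -53261*(-58/2403 + 1814)/88 = -53261/88*4358984/2403 = -29020480853/26433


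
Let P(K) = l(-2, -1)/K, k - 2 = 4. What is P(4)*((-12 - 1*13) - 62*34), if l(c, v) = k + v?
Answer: -10665/4 ≈ -2666.3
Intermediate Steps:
k = 6 (k = 2 + 4 = 6)
l(c, v) = 6 + v
P(K) = 5/K (P(K) = (6 - 1)/K = 5/K)
P(4)*((-12 - 1*13) - 62*34) = (5/4)*((-12 - 1*13) - 62*34) = (5*(¼))*((-12 - 13) - 2108) = 5*(-25 - 2108)/4 = (5/4)*(-2133) = -10665/4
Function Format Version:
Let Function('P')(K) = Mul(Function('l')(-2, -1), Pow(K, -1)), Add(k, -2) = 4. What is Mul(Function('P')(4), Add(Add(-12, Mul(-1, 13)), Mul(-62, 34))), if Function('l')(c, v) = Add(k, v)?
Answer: Rational(-10665, 4) ≈ -2666.3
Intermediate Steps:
k = 6 (k = Add(2, 4) = 6)
Function('l')(c, v) = Add(6, v)
Function('P')(K) = Mul(5, Pow(K, -1)) (Function('P')(K) = Mul(Add(6, -1), Pow(K, -1)) = Mul(5, Pow(K, -1)))
Mul(Function('P')(4), Add(Add(-12, Mul(-1, 13)), Mul(-62, 34))) = Mul(Mul(5, Pow(4, -1)), Add(Add(-12, Mul(-1, 13)), Mul(-62, 34))) = Mul(Mul(5, Rational(1, 4)), Add(Add(-12, -13), -2108)) = Mul(Rational(5, 4), Add(-25, -2108)) = Mul(Rational(5, 4), -2133) = Rational(-10665, 4)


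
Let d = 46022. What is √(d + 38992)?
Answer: 3*√9446 ≈ 291.57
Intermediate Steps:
√(d + 38992) = √(46022 + 38992) = √85014 = 3*√9446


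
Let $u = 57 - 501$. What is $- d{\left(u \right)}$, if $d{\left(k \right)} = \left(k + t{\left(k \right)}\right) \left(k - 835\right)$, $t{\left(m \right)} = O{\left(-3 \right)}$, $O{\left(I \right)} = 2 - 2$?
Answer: $-567876$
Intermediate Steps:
$O{\left(I \right)} = 0$
$u = -444$ ($u = 57 - 501 = -444$)
$t{\left(m \right)} = 0$
$d{\left(k \right)} = k \left(-835 + k\right)$ ($d{\left(k \right)} = \left(k + 0\right) \left(k - 835\right) = k \left(-835 + k\right)$)
$- d{\left(u \right)} = - \left(-444\right) \left(-835 - 444\right) = - \left(-444\right) \left(-1279\right) = \left(-1\right) 567876 = -567876$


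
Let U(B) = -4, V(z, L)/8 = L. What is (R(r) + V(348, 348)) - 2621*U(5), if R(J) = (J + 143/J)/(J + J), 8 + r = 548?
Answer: 7738189343/583200 ≈ 13269.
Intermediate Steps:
r = 540 (r = -8 + 548 = 540)
V(z, L) = 8*L
R(J) = (J + 143/J)/(2*J) (R(J) = (J + 143/J)/((2*J)) = (J + 143/J)*(1/(2*J)) = (J + 143/J)/(2*J))
(R(r) + V(348, 348)) - 2621*U(5) = ((½)*(143 + 540²)/540² + 8*348) - 2621*(-4) = ((½)*(1/291600)*(143 + 291600) + 2784) + 10484 = ((½)*(1/291600)*291743 + 2784) + 10484 = (291743/583200 + 2784) + 10484 = 1623920543/583200 + 10484 = 7738189343/583200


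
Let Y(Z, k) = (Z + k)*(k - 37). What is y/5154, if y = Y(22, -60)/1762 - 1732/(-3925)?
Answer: 2919889/5940715150 ≈ 0.00049150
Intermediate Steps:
Y(Z, k) = (-37 + k)*(Z + k) (Y(Z, k) = (Z + k)*(-37 + k) = (-37 + k)*(Z + k))
y = 8759667/3457925 (y = ((-60)² - 37*22 - 37*(-60) + 22*(-60))/1762 - 1732/(-3925) = (3600 - 814 + 2220 - 1320)*(1/1762) - 1732*(-1/3925) = 3686*(1/1762) + 1732/3925 = 1843/881 + 1732/3925 = 8759667/3457925 ≈ 2.5332)
y/5154 = (8759667/3457925)/5154 = (8759667/3457925)*(1/5154) = 2919889/5940715150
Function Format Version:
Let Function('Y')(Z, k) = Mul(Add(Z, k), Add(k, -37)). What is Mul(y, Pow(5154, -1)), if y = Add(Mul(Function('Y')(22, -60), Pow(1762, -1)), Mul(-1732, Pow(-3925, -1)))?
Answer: Rational(2919889, 5940715150) ≈ 0.00049150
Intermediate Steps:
Function('Y')(Z, k) = Mul(Add(-37, k), Add(Z, k)) (Function('Y')(Z, k) = Mul(Add(Z, k), Add(-37, k)) = Mul(Add(-37, k), Add(Z, k)))
y = Rational(8759667, 3457925) (y = Add(Mul(Add(Pow(-60, 2), Mul(-37, 22), Mul(-37, -60), Mul(22, -60)), Pow(1762, -1)), Mul(-1732, Pow(-3925, -1))) = Add(Mul(Add(3600, -814, 2220, -1320), Rational(1, 1762)), Mul(-1732, Rational(-1, 3925))) = Add(Mul(3686, Rational(1, 1762)), Rational(1732, 3925)) = Add(Rational(1843, 881), Rational(1732, 3925)) = Rational(8759667, 3457925) ≈ 2.5332)
Mul(y, Pow(5154, -1)) = Mul(Rational(8759667, 3457925), Pow(5154, -1)) = Mul(Rational(8759667, 3457925), Rational(1, 5154)) = Rational(2919889, 5940715150)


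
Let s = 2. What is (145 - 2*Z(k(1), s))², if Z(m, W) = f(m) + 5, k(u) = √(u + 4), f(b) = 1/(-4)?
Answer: 73441/4 ≈ 18360.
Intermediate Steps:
f(b) = -¼
k(u) = √(4 + u)
Z(m, W) = 19/4 (Z(m, W) = -¼ + 5 = 19/4)
(145 - 2*Z(k(1), s))² = (145 - 2*19/4)² = (145 - 19/2)² = (271/2)² = 73441/4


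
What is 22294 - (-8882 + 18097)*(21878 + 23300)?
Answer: -416292976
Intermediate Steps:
22294 - (-8882 + 18097)*(21878 + 23300) = 22294 - 9215*45178 = 22294 - 1*416315270 = 22294 - 416315270 = -416292976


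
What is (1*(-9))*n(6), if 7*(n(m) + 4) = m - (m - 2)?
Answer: 234/7 ≈ 33.429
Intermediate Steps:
n(m) = -26/7 (n(m) = -4 + (m - (m - 2))/7 = -4 + (m - (-2 + m))/7 = -4 + (m + (2 - m))/7 = -4 + (⅐)*2 = -4 + 2/7 = -26/7)
(1*(-9))*n(6) = (1*(-9))*(-26/7) = -9*(-26/7) = 234/7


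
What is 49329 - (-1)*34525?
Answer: 83854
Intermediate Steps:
49329 - (-1)*34525 = 49329 - 1*(-34525) = 49329 + 34525 = 83854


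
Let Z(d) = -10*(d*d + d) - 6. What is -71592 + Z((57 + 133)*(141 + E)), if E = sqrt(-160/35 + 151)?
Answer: -50611688486/7 - 509019500*sqrt(287)/7 ≈ -8.4621e+9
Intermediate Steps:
E = 5*sqrt(287)/7 (E = sqrt(-160*1/35 + 151) = sqrt(-32/7 + 151) = sqrt(1025/7) = 5*sqrt(287)/7 ≈ 12.101)
Z(d) = -6 - 10*d - 10*d**2 (Z(d) = -10*(d**2 + d) - 6 = -10*(d + d**2) - 6 = (-10*d - 10*d**2) - 6 = -6 - 10*d - 10*d**2)
-71592 + Z((57 + 133)*(141 + E)) = -71592 + (-6 - 10*(57 + 133)*(141 + 5*sqrt(287)/7) - 10*(57 + 133)**2*(141 + 5*sqrt(287)/7)**2) = -71592 + (-6 - 1900*(141 + 5*sqrt(287)/7) - 10*36100*(141 + 5*sqrt(287)/7)**2) = -71592 + (-6 - 10*(26790 + 950*sqrt(287)/7) - 10*(26790 + 950*sqrt(287)/7)**2) = -71592 + (-6 + (-267900 - 9500*sqrt(287)/7) - 10*(26790 + 950*sqrt(287)/7)**2) = -71592 + (-267906 - 10*(26790 + 950*sqrt(287)/7)**2 - 9500*sqrt(287)/7) = -339498 - 10*(26790 + 950*sqrt(287)/7)**2 - 9500*sqrt(287)/7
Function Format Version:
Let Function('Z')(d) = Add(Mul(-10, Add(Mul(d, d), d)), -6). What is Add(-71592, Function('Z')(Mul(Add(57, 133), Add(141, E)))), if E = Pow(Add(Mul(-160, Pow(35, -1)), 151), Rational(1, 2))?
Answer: Add(Rational(-50611688486, 7), Mul(Rational(-509019500, 7), Pow(287, Rational(1, 2)))) ≈ -8.4621e+9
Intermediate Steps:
E = Mul(Rational(5, 7), Pow(287, Rational(1, 2))) (E = Pow(Add(Mul(-160, Rational(1, 35)), 151), Rational(1, 2)) = Pow(Add(Rational(-32, 7), 151), Rational(1, 2)) = Pow(Rational(1025, 7), Rational(1, 2)) = Mul(Rational(5, 7), Pow(287, Rational(1, 2))) ≈ 12.101)
Function('Z')(d) = Add(-6, Mul(-10, d), Mul(-10, Pow(d, 2))) (Function('Z')(d) = Add(Mul(-10, Add(Pow(d, 2), d)), -6) = Add(Mul(-10, Add(d, Pow(d, 2))), -6) = Add(Add(Mul(-10, d), Mul(-10, Pow(d, 2))), -6) = Add(-6, Mul(-10, d), Mul(-10, Pow(d, 2))))
Add(-71592, Function('Z')(Mul(Add(57, 133), Add(141, E)))) = Add(-71592, Add(-6, Mul(-10, Mul(Add(57, 133), Add(141, Mul(Rational(5, 7), Pow(287, Rational(1, 2)))))), Mul(-10, Pow(Mul(Add(57, 133), Add(141, Mul(Rational(5, 7), Pow(287, Rational(1, 2))))), 2)))) = Add(-71592, Add(-6, Mul(-10, Mul(190, Add(141, Mul(Rational(5, 7), Pow(287, Rational(1, 2)))))), Mul(-10, Pow(Mul(190, Add(141, Mul(Rational(5, 7), Pow(287, Rational(1, 2))))), 2)))) = Add(-71592, Add(-6, Mul(-10, Add(26790, Mul(Rational(950, 7), Pow(287, Rational(1, 2))))), Mul(-10, Pow(Add(26790, Mul(Rational(950, 7), Pow(287, Rational(1, 2)))), 2)))) = Add(-71592, Add(-6, Add(-267900, Mul(Rational(-9500, 7), Pow(287, Rational(1, 2)))), Mul(-10, Pow(Add(26790, Mul(Rational(950, 7), Pow(287, Rational(1, 2)))), 2)))) = Add(-71592, Add(-267906, Mul(-10, Pow(Add(26790, Mul(Rational(950, 7), Pow(287, Rational(1, 2)))), 2)), Mul(Rational(-9500, 7), Pow(287, Rational(1, 2))))) = Add(-339498, Mul(-10, Pow(Add(26790, Mul(Rational(950, 7), Pow(287, Rational(1, 2)))), 2)), Mul(Rational(-9500, 7), Pow(287, Rational(1, 2))))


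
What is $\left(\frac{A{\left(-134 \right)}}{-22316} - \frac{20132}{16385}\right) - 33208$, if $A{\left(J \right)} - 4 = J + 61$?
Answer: $- \frac{12142875628427}{365647660} \approx -33209.0$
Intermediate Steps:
$A{\left(J \right)} = 65 + J$ ($A{\left(J \right)} = 4 + \left(J + 61\right) = 4 + \left(61 + J\right) = 65 + J$)
$\left(\frac{A{\left(-134 \right)}}{-22316} - \frac{20132}{16385}\right) - 33208 = \left(\frac{65 - 134}{-22316} - \frac{20132}{16385}\right) - 33208 = \left(\left(-69\right) \left(- \frac{1}{22316}\right) - \frac{20132}{16385}\right) - 33208 = \left(\frac{69}{22316} - \frac{20132}{16385}\right) - 33208 = - \frac{448135147}{365647660} - 33208 = - \frac{12142875628427}{365647660}$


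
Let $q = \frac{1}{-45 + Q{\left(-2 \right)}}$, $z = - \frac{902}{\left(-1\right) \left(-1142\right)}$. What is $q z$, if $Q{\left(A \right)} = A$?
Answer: $\frac{451}{26837} \approx 0.016805$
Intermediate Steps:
$z = - \frac{451}{571}$ ($z = - \frac{902}{1142} = \left(-902\right) \frac{1}{1142} = - \frac{451}{571} \approx -0.78984$)
$q = - \frac{1}{47}$ ($q = \frac{1}{-45 - 2} = \frac{1}{-47} = - \frac{1}{47} \approx -0.021277$)
$q z = \left(- \frac{1}{47}\right) \left(- \frac{451}{571}\right) = \frac{451}{26837}$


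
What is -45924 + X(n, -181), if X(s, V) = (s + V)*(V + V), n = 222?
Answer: -60766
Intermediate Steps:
X(s, V) = 2*V*(V + s) (X(s, V) = (V + s)*(2*V) = 2*V*(V + s))
-45924 + X(n, -181) = -45924 + 2*(-181)*(-181 + 222) = -45924 + 2*(-181)*41 = -45924 - 14842 = -60766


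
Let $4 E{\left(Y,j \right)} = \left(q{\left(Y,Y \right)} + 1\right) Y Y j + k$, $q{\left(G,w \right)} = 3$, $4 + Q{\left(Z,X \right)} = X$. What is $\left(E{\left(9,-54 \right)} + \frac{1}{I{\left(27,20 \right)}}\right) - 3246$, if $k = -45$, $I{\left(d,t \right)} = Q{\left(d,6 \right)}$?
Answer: $- \frac{30523}{4} \approx -7630.8$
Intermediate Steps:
$Q{\left(Z,X \right)} = -4 + X$
$I{\left(d,t \right)} = 2$ ($I{\left(d,t \right)} = -4 + 6 = 2$)
$E{\left(Y,j \right)} = - \frac{45}{4} + j Y^{2}$ ($E{\left(Y,j \right)} = \frac{\left(3 + 1\right) Y Y j - 45}{4} = \frac{4 Y Y j - 45}{4} = \frac{4 Y^{2} j - 45}{4} = \frac{4 j Y^{2} - 45}{4} = \frac{-45 + 4 j Y^{2}}{4} = - \frac{45}{4} + j Y^{2}$)
$\left(E{\left(9,-54 \right)} + \frac{1}{I{\left(27,20 \right)}}\right) - 3246 = \left(\left(- \frac{45}{4} - 54 \cdot 9^{2}\right) + \frac{1}{2}\right) - 3246 = \left(\left(- \frac{45}{4} - 4374\right) + \frac{1}{2}\right) - 3246 = \left(- \frac{17541}{4} + \frac{1}{2}\right) - 3246 = - \frac{17539}{4} - 3246 = - \frac{30523}{4}$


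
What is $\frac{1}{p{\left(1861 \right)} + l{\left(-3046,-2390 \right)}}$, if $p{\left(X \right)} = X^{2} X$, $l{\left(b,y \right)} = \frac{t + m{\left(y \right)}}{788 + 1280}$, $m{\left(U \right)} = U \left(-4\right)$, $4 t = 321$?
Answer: $\frac{8272}{53315028470193} \approx 1.5515 \cdot 10^{-10}$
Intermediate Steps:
$t = \frac{321}{4}$ ($t = \frac{1}{4} \cdot 321 = \frac{321}{4} \approx 80.25$)
$m{\left(U \right)} = - 4 U$
$l{\left(b,y \right)} = \frac{321}{8272} - \frac{y}{517}$ ($l{\left(b,y \right)} = \frac{\frac{321}{4} - 4 y}{788 + 1280} = \frac{\frac{321}{4} - 4 y}{2068} = \left(\frac{321}{4} - 4 y\right) \frac{1}{2068} = \frac{321}{8272} - \frac{y}{517}$)
$p{\left(X \right)} = X^{3}$
$\frac{1}{p{\left(1861 \right)} + l{\left(-3046,-2390 \right)}} = \frac{1}{1861^{3} + \left(\frac{321}{8272} - - \frac{2390}{517}\right)} = \frac{1}{6445240381 + \left(\frac{321}{8272} + \frac{2390}{517}\right)} = \frac{1}{6445240381 + \frac{38561}{8272}} = \frac{1}{\frac{53315028470193}{8272}} = \frac{8272}{53315028470193}$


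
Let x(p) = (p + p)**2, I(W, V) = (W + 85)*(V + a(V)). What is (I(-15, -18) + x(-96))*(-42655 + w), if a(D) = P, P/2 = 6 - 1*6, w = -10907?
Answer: -1907021448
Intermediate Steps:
P = 0 (P = 2*(6 - 1*6) = 2*(6 - 6) = 2*0 = 0)
a(D) = 0
I(W, V) = V*(85 + W) (I(W, V) = (W + 85)*(V + 0) = (85 + W)*V = V*(85 + W))
x(p) = 4*p**2 (x(p) = (2*p)**2 = 4*p**2)
(I(-15, -18) + x(-96))*(-42655 + w) = (-18*(85 - 15) + 4*(-96)**2)*(-42655 - 10907) = (-18*70 + 4*9216)*(-53562) = (-1260 + 36864)*(-53562) = 35604*(-53562) = -1907021448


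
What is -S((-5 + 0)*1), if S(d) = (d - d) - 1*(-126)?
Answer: -126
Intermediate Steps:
S(d) = 126 (S(d) = 0 + 126 = 126)
-S((-5 + 0)*1) = -1*126 = -126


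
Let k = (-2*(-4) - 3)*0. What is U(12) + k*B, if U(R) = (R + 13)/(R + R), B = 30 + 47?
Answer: 25/24 ≈ 1.0417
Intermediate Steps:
B = 77
k = 0 (k = (8 - 3)*0 = 5*0 = 0)
U(R) = (13 + R)/(2*R) (U(R) = (13 + R)/((2*R)) = (13 + R)*(1/(2*R)) = (13 + R)/(2*R))
U(12) + k*B = (½)*(13 + 12)/12 + 0*77 = (½)*(1/12)*25 + 0 = 25/24 + 0 = 25/24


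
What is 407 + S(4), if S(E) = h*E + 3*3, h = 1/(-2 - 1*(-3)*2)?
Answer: 417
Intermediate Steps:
h = 1/4 (h = 1/(-2 + 3*2) = 1/(-2 + 6) = 1/4 ≈ 0.25000)
S(E) = 9 + E/4 (S(E) = E/4 + 3*3 = E/4 + 9 = 9 + E/4)
407 + S(4) = 407 + (9 + (1/4)*4) = 407 + (9 + 1) = 407 + 10 = 417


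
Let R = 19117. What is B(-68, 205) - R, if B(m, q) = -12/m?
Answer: -324986/17 ≈ -19117.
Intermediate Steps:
B(-68, 205) - R = -12/(-68) - 1*19117 = -12*(-1/68) - 19117 = 3/17 - 19117 = -324986/17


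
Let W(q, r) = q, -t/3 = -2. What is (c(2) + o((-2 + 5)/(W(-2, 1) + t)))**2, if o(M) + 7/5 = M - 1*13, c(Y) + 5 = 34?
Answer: 94249/400 ≈ 235.62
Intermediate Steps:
t = 6 (t = -3*(-2) = 6)
c(Y) = 29 (c(Y) = -5 + 34 = 29)
o(M) = -72/5 + M (o(M) = -7/5 + (M - 1*13) = -7/5 + (M - 13) = -7/5 + (-13 + M) = -72/5 + M)
(c(2) + o((-2 + 5)/(W(-2, 1) + t)))**2 = (29 + (-72/5 + (-2 + 5)/(-2 + 6)))**2 = (29 + (-72/5 + 3/4))**2 = (29 - 273/20)**2 = (307/20)**2 = 94249/400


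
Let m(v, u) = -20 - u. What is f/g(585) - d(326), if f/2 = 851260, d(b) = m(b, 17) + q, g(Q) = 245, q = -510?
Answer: 367307/49 ≈ 7496.1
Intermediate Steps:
d(b) = -547 (d(b) = (-20 - 1*17) - 510 = (-20 - 17) - 510 = -37 - 510 = -547)
f = 1702520 (f = 2*851260 = 1702520)
f/g(585) - d(326) = 1702520/245 - 1*(-547) = 1702520*(1/245) + 547 = 340504/49 + 547 = 367307/49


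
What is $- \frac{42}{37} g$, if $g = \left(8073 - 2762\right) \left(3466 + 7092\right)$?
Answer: $- \frac{2355088596}{37} \approx -6.3651 \cdot 10^{7}$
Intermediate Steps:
$g = 56073538$ ($g = 5311 \cdot 10558 = 56073538$)
$- \frac{42}{37} g = - \frac{42}{37} \cdot 56073538 = \left(-42\right) \frac{1}{37} \cdot 56073538 = \left(- \frac{42}{37}\right) 56073538 = - \frac{2355088596}{37}$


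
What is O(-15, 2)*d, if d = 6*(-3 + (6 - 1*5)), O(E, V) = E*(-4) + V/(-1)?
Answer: -696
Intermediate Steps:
O(E, V) = -V - 4*E (O(E, V) = -4*E + V*(-1) = -4*E - V = -V - 4*E)
d = -12 (d = 6*(-3 + (6 - 5)) = 6*(-3 + 1) = 6*(-2) = -12)
O(-15, 2)*d = (-1*2 - 4*(-15))*(-12) = (-2 + 60)*(-12) = 58*(-12) = -696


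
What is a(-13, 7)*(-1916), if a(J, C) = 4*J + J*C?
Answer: 273988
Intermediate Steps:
a(J, C) = 4*J + C*J
a(-13, 7)*(-1916) = -13*(4 + 7)*(-1916) = -13*11*(-1916) = -143*(-1916) = 273988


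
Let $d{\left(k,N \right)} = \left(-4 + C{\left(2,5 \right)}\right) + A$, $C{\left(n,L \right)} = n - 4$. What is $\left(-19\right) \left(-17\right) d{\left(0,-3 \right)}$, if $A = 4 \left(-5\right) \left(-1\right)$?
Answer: $4522$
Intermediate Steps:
$C{\left(n,L \right)} = -4 + n$
$A = 20$ ($A = \left(-20\right) \left(-1\right) = 20$)
$d{\left(k,N \right)} = 14$ ($d{\left(k,N \right)} = \left(-4 + \left(-4 + 2\right)\right) + 20 = \left(-4 - 2\right) + 20 = -6 + 20 = 14$)
$\left(-19\right) \left(-17\right) d{\left(0,-3 \right)} = \left(-19\right) \left(-17\right) 14 = 323 \cdot 14 = 4522$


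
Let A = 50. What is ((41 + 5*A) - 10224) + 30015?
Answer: 20082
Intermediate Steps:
((41 + 5*A) - 10224) + 30015 = ((41 + 5*50) - 10224) + 30015 = ((41 + 250) - 10224) + 30015 = (291 - 10224) + 30015 = -9933 + 30015 = 20082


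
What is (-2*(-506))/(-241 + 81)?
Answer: -253/40 ≈ -6.3250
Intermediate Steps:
(-2*(-506))/(-241 + 81) = 1012/(-160) = 1012*(-1/160) = -253/40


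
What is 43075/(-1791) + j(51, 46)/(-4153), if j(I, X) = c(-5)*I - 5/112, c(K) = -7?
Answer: -19964112901/833058576 ≈ -23.965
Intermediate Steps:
j(I, X) = -5/112 - 7*I (j(I, X) = -7*I - 5/112 = -5/112 - 7*I)
43075/(-1791) + j(51, 46)/(-4153) = 43075/(-1791) + (-5/112 - 7*51)/(-4153) = 43075*(-1/1791) + (-5/112 - 357)*(-1/4153) = -43075/1791 - 39989/112*(-1/4153) = -43075/1791 + 39989/465136 = -19964112901/833058576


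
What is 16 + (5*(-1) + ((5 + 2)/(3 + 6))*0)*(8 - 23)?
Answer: 91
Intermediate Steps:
16 + (5*(-1) + ((5 + 2)/(3 + 6))*0)*(8 - 23) = 16 + (-5 + (7/9)*0)*(-15) = 16 + (-5 + 0)*(-15) = 16 - 5*(-15) = 16 + 75 = 91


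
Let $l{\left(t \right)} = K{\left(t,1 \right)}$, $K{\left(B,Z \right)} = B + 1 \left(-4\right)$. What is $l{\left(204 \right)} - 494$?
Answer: $-294$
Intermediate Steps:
$K{\left(B,Z \right)} = -4 + B$ ($K{\left(B,Z \right)} = B - 4 = -4 + B$)
$l{\left(t \right)} = -4 + t$
$l{\left(204 \right)} - 494 = \left(-4 + 204\right) - 494 = 200 - 494 = -294$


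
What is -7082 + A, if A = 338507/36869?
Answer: -260767751/36869 ≈ -7072.8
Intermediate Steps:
A = 338507/36869 (A = 338507*(1/36869) = 338507/36869 ≈ 9.1814)
-7082 + A = -7082 + 338507/36869 = -260767751/36869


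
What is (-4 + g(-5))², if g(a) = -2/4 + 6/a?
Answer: 3249/100 ≈ 32.490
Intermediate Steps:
g(a) = -½ + 6/a (g(a) = -2*¼ + 6/a = -½ + 6/a)
(-4 + g(-5))² = (-4 + (½)*(12 - 1*(-5))/(-5))² = (-4 + (½)*(-⅕)*(12 + 5))² = (-4 + (½)*(-⅕)*17)² = (-4 - 17/10)² = (-57/10)² = 3249/100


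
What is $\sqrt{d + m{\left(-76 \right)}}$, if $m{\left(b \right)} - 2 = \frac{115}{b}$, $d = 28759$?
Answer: $\frac{\sqrt{41528699}}{38} \approx 169.59$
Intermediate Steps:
$m{\left(b \right)} = 2 + \frac{115}{b}$
$\sqrt{d + m{\left(-76 \right)}} = \sqrt{28759 + \left(2 + \frac{115}{-76}\right)} = \sqrt{28759 + \left(2 + 115 \left(- \frac{1}{76}\right)\right)} = \sqrt{28759 + \left(2 - \frac{115}{76}\right)} = \sqrt{28759 + \frac{37}{76}} = \sqrt{\frac{2185721}{76}} = \frac{\sqrt{41528699}}{38}$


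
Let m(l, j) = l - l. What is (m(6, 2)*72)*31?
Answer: 0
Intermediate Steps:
m(l, j) = 0
(m(6, 2)*72)*31 = (0*72)*31 = 0*31 = 0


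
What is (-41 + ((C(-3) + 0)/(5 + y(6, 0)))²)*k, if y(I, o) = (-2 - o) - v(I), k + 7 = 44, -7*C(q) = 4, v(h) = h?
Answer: -668405/441 ≈ -1515.7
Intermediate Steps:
C(q) = -4/7 (C(q) = -⅐*4 = -4/7)
k = 37 (k = -7 + 44 = 37)
y(I, o) = -2 - I - o (y(I, o) = (-2 - o) - I = -2 - I - o)
(-41 + ((C(-3) + 0)/(5 + y(6, 0)))²)*k = (-41 + ((-4/7 + 0)/(5 + (-2 - 1*6 - 1*0)))²)*37 = (-41 + (-4/(7*(5 + (-2 - 6 + 0))))²)*37 = (-41 + (-4/(7*(5 - 8)))²)*37 = (-41 + (-4/7/(-3))²)*37 = (-41 + (-4/7*(-⅓))²)*37 = (-41 + (4/21)²)*37 = (-41 + 16/441)*37 = -18065/441*37 = -668405/441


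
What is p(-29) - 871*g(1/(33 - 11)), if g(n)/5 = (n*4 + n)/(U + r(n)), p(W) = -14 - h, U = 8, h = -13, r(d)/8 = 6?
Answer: -23007/1232 ≈ -18.674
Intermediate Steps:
r(d) = 48 (r(d) = 8*6 = 48)
p(W) = -1 (p(W) = -14 - 1*(-13) = -14 + 13 = -1)
g(n) = 25*n/56 (g(n) = 5*((n*4 + n)/(8 + 48)) = 5*((4*n + n)/56) = 5*((5*n)*(1/56)) = 5*(5*n/56) = 25*n/56)
p(-29) - 871*g(1/(33 - 11)) = -1 - 21775/(56*(33 - 11)) = -1 - 21775/(56*22) = -1 - 871*25/1232 = -1 - 21775/1232 = -23007/1232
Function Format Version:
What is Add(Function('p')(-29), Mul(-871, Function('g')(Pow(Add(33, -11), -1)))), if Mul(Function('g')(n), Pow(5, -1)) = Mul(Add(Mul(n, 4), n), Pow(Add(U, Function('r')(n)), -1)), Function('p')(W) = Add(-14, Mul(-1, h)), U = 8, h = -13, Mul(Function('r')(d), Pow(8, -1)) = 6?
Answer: Rational(-23007, 1232) ≈ -18.674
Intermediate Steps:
Function('r')(d) = 48 (Function('r')(d) = Mul(8, 6) = 48)
Function('p')(W) = -1 (Function('p')(W) = Add(-14, Mul(-1, -13)) = Add(-14, 13) = -1)
Function('g')(n) = Mul(Rational(25, 56), n) (Function('g')(n) = Mul(5, Mul(Add(Mul(n, 4), n), Pow(Add(8, 48), -1))) = Mul(5, Mul(Add(Mul(4, n), n), Pow(56, -1))) = Mul(5, Mul(Mul(5, n), Rational(1, 56))) = Mul(5, Mul(Rational(5, 56), n)) = Mul(Rational(25, 56), n))
Add(Function('p')(-29), Mul(-871, Function('g')(Pow(Add(33, -11), -1)))) = Add(-1, Mul(-871, Mul(Rational(25, 56), Pow(Add(33, -11), -1)))) = Add(-1, Mul(-871, Mul(Rational(25, 56), Pow(22, -1)))) = Add(-1, Mul(-871, Mul(Rational(25, 56), Rational(1, 22)))) = Add(-1, Mul(-871, Rational(25, 1232))) = Add(-1, Rational(-21775, 1232)) = Rational(-23007, 1232)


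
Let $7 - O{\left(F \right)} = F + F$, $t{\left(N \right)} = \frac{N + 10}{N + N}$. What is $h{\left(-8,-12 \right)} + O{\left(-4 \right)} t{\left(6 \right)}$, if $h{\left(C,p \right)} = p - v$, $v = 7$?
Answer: $1$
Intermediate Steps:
$t{\left(N \right)} = \frac{10 + N}{2 N}$
$O{\left(F \right)} = 7 - 2 F$ ($O{\left(F \right)} = 7 - \left(F + F\right) = 7 - 2 F$)
$h{\left(C,p \right)} = -7 + p$ ($h{\left(C,p \right)} = p - 7 = -7 + p$)
$h{\left(-8,-12 \right)} + O{\left(-4 \right)} t{\left(6 \right)} = \left(-7 - 12\right) + \left(7 - -8\right) \frac{10 + 6}{2 \cdot 6} = -19 + \left(7 + 8\right) \frac{1}{2} \cdot \frac{1}{6} \cdot 16 = -19 + 15 \cdot \frac{4}{3} = -19 + 20 = 1$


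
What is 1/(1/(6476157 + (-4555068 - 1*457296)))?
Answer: 1463793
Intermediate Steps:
1/(1/(6476157 + (-4555068 - 1*457296))) = 1/(1/(6476157 + (-4555068 - 457296))) = 1/(1/(6476157 - 5012364)) = 1/(1/1463793) = 1463793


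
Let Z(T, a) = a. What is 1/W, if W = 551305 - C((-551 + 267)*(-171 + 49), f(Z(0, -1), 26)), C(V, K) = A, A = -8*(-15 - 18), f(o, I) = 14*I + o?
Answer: 1/551041 ≈ 1.8147e-6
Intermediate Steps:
f(o, I) = o + 14*I
A = 264 (A = -8*(-33) = 264)
C(V, K) = 264
W = 551041 (W = 551305 - 1*264 = 551305 - 264 = 551041)
1/W = 1/551041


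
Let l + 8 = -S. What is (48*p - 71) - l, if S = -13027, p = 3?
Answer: -12946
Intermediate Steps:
l = 13019 (l = -8 - 1*(-13027) = -8 + 13027 = 13019)
(48*p - 71) - l = (48*3 - 71) - 1*13019 = (144 - 71) - 13019 = 73 - 13019 = -12946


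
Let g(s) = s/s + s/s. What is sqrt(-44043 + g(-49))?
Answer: I*sqrt(44041) ≈ 209.86*I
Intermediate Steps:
g(s) = 2 (g(s) = 1 + 1 = 2)
sqrt(-44043 + g(-49)) = sqrt(-44043 + 2) = sqrt(-44041) = I*sqrt(44041)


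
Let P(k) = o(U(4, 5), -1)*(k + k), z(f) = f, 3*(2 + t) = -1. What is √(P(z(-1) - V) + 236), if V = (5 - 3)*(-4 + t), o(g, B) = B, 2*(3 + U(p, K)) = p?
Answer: √1914/3 ≈ 14.583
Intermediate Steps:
t = -7/3 (t = -2 + (⅓)*(-1) = -2 - ⅓ = -7/3 ≈ -2.3333)
U(p, K) = -3 + p/2
V = -38/3 (V = (5 - 3)*(-4 - 7/3) = 2*(-19/3) = -38/3 ≈ -12.667)
P(k) = -2*k (P(k) = -(k + k) = -2*k)
√(P(z(-1) - V) + 236) = √(-2*(-1 - 1*(-38/3)) + 236) = √(-2*(-1 + 38/3) + 236) = √(-2*35/3 + 236) = √(-70/3 + 236) = √(638/3) = √1914/3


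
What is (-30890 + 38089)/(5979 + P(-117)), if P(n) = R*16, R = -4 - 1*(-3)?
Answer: 7199/5963 ≈ 1.2073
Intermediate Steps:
R = -1 (R = -4 + 3 = -1)
P(n) = -16 (P(n) = -1*16 = -16)
(-30890 + 38089)/(5979 + P(-117)) = (-30890 + 38089)/(5979 - 16) = 7199/5963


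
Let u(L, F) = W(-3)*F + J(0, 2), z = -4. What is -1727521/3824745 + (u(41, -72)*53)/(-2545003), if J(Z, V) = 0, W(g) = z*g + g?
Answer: -4265189085283/9733987499235 ≈ -0.43817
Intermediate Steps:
W(g) = -3*g (W(g) = -4*g + g = -3*g)
u(L, F) = 9*F (u(L, F) = (-3*(-3))*F + 0 = 9*F + 0 = 9*F)
-1727521/3824745 + (u(41, -72)*53)/(-2545003) = -1727521/3824745 + ((9*(-72))*53)/(-2545003) = -1727521*1/3824745 - 648*53*(-1/2545003) = -1727521/3824745 - 34344*(-1/2545003) = -1727521/3824745 + 34344/2545003 = -4265189085283/9733987499235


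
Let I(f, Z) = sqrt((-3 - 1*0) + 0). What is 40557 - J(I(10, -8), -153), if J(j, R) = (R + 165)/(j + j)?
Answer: 40557 + 2*I*sqrt(3) ≈ 40557.0 + 3.4641*I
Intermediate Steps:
I(f, Z) = I*sqrt(3) (I(f, Z) = sqrt((-3 + 0) + 0) = sqrt(-3 + 0) = sqrt(-3) = I*sqrt(3))
J(j, R) = (165 + R)/(2*j) (J(j, R) = (165 + R)/((2*j)) = (165 + R)*(1/(2*j)) = (165 + R)/(2*j))
40557 - J(I(10, -8), -153) = 40557 - (165 - 153)/(2*(I*sqrt(3))) = 40557 - (-I*sqrt(3)/3)*12/2 = 40557 - (-2)*I*sqrt(3) = 40557 + 2*I*sqrt(3)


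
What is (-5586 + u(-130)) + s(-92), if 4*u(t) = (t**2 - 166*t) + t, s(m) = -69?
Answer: 7865/2 ≈ 3932.5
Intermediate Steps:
u(t) = -165*t/4 + t**2/4 (u(t) = ((t**2 - 166*t) + t)/4 = (t**2 - 165*t)/4 = -165*t/4 + t**2/4)
(-5586 + u(-130)) + s(-92) = (-5586 + (1/4)*(-130)*(-165 - 130)) - 69 = (-5586 + (1/4)*(-130)*(-295)) - 69 = (-5586 + 19175/2) - 69 = 8003/2 - 69 = 7865/2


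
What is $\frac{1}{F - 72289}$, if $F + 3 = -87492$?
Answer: $- \frac{1}{159784} \approx -6.2585 \cdot 10^{-6}$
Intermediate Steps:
$F = -87495$ ($F = -3 - 87492 = -87495$)
$\frac{1}{F - 72289} = \frac{1}{-87495 - 72289} = \frac{1}{-159784} = - \frac{1}{159784}$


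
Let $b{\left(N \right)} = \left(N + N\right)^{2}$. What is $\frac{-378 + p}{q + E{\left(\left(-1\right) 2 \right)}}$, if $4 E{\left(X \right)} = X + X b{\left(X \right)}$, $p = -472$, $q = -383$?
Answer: $\frac{1700}{783} \approx 2.1711$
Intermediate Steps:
$b{\left(N \right)} = 4 N^{2}$ ($b{\left(N \right)} = \left(2 N\right)^{2} = 4 N^{2}$)
$E{\left(X \right)} = X^{3} + \frac{X}{4}$ ($E{\left(X \right)} = \frac{X + X 4 X^{2}}{4} = \frac{X + 4 X^{3}}{4} = X^{3} + \frac{X}{4}$)
$\frac{-378 + p}{q + E{\left(\left(-1\right) 2 \right)}} = \frac{-378 - 472}{-383 + \left(\left(\left(-1\right) 2\right)^{3} + \frac{\left(-1\right) 2}{4}\right)} = - \frac{850}{-383 + \left(\left(-2\right)^{3} + \frac{1}{4} \left(-2\right)\right)} = - \frac{850}{-383 - \frac{17}{2}} = - \frac{850}{- \frac{783}{2}} = \left(-850\right) \left(- \frac{2}{783}\right) = \frac{1700}{783}$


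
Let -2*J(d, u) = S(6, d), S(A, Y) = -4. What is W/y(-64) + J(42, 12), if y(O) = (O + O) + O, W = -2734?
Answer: 1559/96 ≈ 16.240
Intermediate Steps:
J(d, u) = 2 (J(d, u) = -½*(-4) = 2)
y(O) = 3*O (y(O) = 2*O + O = 3*O)
W/y(-64) + J(42, 12) = -2734/(3*(-64)) + 2 = -2734/(-192) + 2 = -2734*(-1/192) + 2 = 1367/96 + 2 = 1559/96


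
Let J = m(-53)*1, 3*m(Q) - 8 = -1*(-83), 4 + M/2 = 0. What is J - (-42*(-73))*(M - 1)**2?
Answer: -744947/3 ≈ -2.4832e+5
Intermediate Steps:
M = -8 (M = -8 + 2*0 = -8 + 0 = -8)
m(Q) = 91/3 (m(Q) = 8/3 + (-1*(-83))/3 = 8/3 + (1/3)*83 = 8/3 + 83/3 = 91/3)
J = 91/3 (J = (91/3)*1 = 91/3 ≈ 30.333)
J - (-42*(-73))*(M - 1)**2 = 91/3 - (-42*(-73))*(-8 - 1)**2 = 91/3 - 3066*(-9)**2 = 91/3 - 3066*81 = 91/3 - 1*248346 = 91/3 - 248346 = -744947/3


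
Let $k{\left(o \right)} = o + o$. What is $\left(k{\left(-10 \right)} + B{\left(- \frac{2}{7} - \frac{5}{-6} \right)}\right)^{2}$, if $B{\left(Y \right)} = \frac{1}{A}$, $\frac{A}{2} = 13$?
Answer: $\frac{269361}{676} \approx 398.46$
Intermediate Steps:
$A = 26$ ($A = 2 \cdot 13 = 26$)
$k{\left(o \right)} = 2 o$
$B{\left(Y \right)} = \frac{1}{26}$
$\left(k{\left(-10 \right)} + B{\left(- \frac{2}{7} - \frac{5}{-6} \right)}\right)^{2} = \left(2 \left(-10\right) + \frac{1}{26}\right)^{2} = \left(-20 + \frac{1}{26}\right)^{2} = \left(- \frac{519}{26}\right)^{2} = \frac{269361}{676}$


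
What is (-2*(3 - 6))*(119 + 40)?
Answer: 954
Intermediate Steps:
(-2*(3 - 6))*(119 + 40) = -2*(-3)*159 = 6*159 = 954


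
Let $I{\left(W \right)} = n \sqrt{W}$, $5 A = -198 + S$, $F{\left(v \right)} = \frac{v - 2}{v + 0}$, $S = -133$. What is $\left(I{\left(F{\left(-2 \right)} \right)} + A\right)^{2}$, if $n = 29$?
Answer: $\frac{151611}{25} - \frac{19198 \sqrt{2}}{5} \approx 634.43$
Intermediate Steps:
$F{\left(v \right)} = \frac{-2 + v}{v}$
$A = - \frac{331}{5}$ ($A = \frac{-198 - 133}{5} = \frac{1}{5} \left(-331\right) = - \frac{331}{5} \approx -66.2$)
$I{\left(W \right)} = 29 \sqrt{W}$
$\left(I{\left(F{\left(-2 \right)} \right)} + A\right)^{2} = \left(29 \sqrt{\frac{-2 - 2}{-2}} - \frac{331}{5}\right)^{2} = \left(29 \sqrt{\left(- \frac{1}{2}\right) \left(-4\right)} - \frac{331}{5}\right)^{2} = \left(29 \sqrt{2} - \frac{331}{5}\right)^{2} = \left(- \frac{331}{5} + 29 \sqrt{2}\right)^{2}$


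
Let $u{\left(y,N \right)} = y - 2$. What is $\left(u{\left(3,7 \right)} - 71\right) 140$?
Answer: $-9800$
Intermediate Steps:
$u{\left(y,N \right)} = -2 + y$ ($u{\left(y,N \right)} = y - 2 = -2 + y$)
$\left(u{\left(3,7 \right)} - 71\right) 140 = \left(\left(-2 + 3\right) - 71\right) 140 = \left(1 - 71\right) 140 = \left(-70\right) 140 = -9800$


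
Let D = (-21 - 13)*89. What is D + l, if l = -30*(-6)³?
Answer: 3454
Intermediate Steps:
l = 6480 (l = -30*(-216) = 6480)
D = -3026 (D = -34*89 = -3026)
D + l = -3026 + 6480 = 3454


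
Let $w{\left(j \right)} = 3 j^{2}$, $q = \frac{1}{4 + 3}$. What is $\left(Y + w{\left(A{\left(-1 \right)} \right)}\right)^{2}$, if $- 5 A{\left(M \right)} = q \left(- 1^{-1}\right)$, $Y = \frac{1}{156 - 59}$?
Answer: $\frac{2298256}{14119380625} \approx 0.00016277$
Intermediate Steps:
$Y = \frac{1}{97} \approx 0.010309$
$q = \frac{1}{7} \approx 0.14286$
$A{\left(M \right)} = \frac{1}{35}$ ($A{\left(M \right)} = - \frac{\frac{1}{7} \left(- 1^{-1}\right)}{5} = - \frac{\frac{1}{7} \left(\left(-1\right) 1\right)}{5} = - \frac{\frac{1}{7} \left(-1\right)}{5} = \left(- \frac{1}{5}\right) \left(- \frac{1}{7}\right) = \frac{1}{35}$)
$\left(Y + w{\left(A{\left(-1 \right)} \right)}\right)^{2} = \left(\frac{1}{97} + \frac{3}{1225}\right)^{2} = \left(\frac{1516}{118825}\right)^{2} = \frac{2298256}{14119380625}$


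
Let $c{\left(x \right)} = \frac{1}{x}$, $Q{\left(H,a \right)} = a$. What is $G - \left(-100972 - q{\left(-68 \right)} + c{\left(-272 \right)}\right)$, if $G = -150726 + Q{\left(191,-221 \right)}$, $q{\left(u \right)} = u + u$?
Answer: $- \frac{13630191}{272} \approx -50111.0$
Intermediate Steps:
$q{\left(u \right)} = 2 u$
$G = -150947$ ($G = -150726 - 221 = -150947$)
$G - \left(-100972 - q{\left(-68 \right)} + c{\left(-272 \right)}\right) = -150947 + \left(\left(100972 - \frac{1}{-272}\right) + 2 \left(-68\right)\right) = -150947 + \left(\left(100972 - - \frac{1}{272}\right) - 136\right) = -150947 + \left(\left(100972 + \frac{1}{272}\right) - 136\right) = -150947 + \left(\frac{27464385}{272} - 136\right) = -150947 + \frac{27427393}{272} = - \frac{13630191}{272}$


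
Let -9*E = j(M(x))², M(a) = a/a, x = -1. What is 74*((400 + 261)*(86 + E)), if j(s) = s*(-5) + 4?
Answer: 37810522/9 ≈ 4.2012e+6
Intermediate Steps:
M(a) = 1
j(s) = 4 - 5*s (j(s) = -5*s + 4 = 4 - 5*s)
E = -⅑ (E = -(4 - 5*1)²/9 = -(4 - 5)²/9 = -⅑*(-1)² = -⅑*1 = -⅑ ≈ -0.11111)
74*((400 + 261)*(86 + E)) = 74*((400 + 261)*(86 - ⅑)) = 74*(661*(773/9)) = 74*(510953/9) = 37810522/9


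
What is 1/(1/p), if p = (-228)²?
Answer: 51984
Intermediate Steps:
p = 51984
1/(1/p) = 1/(1/51984) = 51984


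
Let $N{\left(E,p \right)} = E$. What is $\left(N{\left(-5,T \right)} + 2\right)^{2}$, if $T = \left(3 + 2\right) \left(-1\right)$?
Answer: $9$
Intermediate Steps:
$T = -5$ ($T = 5 \left(-1\right) = -5$)
$\left(N{\left(-5,T \right)} + 2\right)^{2} = \left(-5 + 2\right)^{2} = \left(-3\right)^{2} = 9$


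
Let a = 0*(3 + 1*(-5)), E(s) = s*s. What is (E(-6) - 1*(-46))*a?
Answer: 0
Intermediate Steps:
E(s) = s²
a = 0 (a = 0*(3 - 5) = 0*(-2) = 0)
(E(-6) - 1*(-46))*a = ((-6)² - 1*(-46))*0 = (36 + 46)*0 = 82*0 = 0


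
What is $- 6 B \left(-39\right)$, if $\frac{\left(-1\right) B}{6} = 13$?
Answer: $-18252$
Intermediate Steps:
$B = -78$ ($B = \left(-6\right) 13 = -78$)
$- 6 B \left(-39\right) = \left(-6\right) \left(-78\right) \left(-39\right) = 468 \left(-39\right) = -18252$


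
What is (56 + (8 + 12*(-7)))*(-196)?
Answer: 3920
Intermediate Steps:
(56 + (8 + 12*(-7)))*(-196) = (56 + (8 - 84))*(-196) = (56 - 76)*(-196) = -20*(-196) = 3920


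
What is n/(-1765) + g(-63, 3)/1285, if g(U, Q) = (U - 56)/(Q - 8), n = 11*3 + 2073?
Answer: -2664203/2268025 ≈ -1.1747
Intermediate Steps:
n = 2106 (n = 33 + 2073 = 2106)
g(U, Q) = (-56 + U)/(-8 + Q)
n/(-1765) + g(-63, 3)/1285 = 2106/(-1765) + ((-56 - 63)/(-8 + 3))/1285 = 2106*(-1/1765) + (-119/(-5))*(1/1285) = -2106/1765 - 1/5*(-119)*(1/1285) = -2106/1765 + (119/5)*(1/1285) = -2106/1765 + 119/6425 = -2664203/2268025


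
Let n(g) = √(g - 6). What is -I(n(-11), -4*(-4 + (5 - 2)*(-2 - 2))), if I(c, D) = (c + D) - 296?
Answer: 232 - I*√17 ≈ 232.0 - 4.1231*I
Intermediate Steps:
n(g) = √(-6 + g)
I(c, D) = -296 + D + c (I(c, D) = (D + c) - 296 = -296 + D + c)
-I(n(-11), -4*(-4 + (5 - 2)*(-2 - 2))) = -(-296 - 4*(-4 + (5 - 2)*(-2 - 2)) + √(-6 - 11)) = -(-296 - 4*(-4 + 3*(-4)) + √(-17)) = -(-296 - 4*(-4 - 12) + I*√17) = -(-296 - 4*(-16) + I*√17) = -(-296 + 64 + I*√17) = -(-232 + I*√17) = 232 - I*√17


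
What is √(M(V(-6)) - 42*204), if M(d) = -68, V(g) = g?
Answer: 2*I*√2159 ≈ 92.93*I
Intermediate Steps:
√(M(V(-6)) - 42*204) = √(-68 - 42*204) = √(-68 - 8568) = √(-8636) = 2*I*√2159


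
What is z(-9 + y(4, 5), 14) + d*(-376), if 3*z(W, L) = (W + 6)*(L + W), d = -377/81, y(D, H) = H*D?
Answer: 153227/81 ≈ 1891.7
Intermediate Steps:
y(D, H) = D*H
d = -377/81 (d = -377*1/81 = -377/81 ≈ -4.6543)
z(W, L) = (6 + W)*(L + W)/3 (z(W, L) = ((W + 6)*(L + W))/3 = ((6 + W)*(L + W))/3 = (6 + W)*(L + W)/3)
z(-9 + y(4, 5), 14) + d*(-376) = (2*14 + 2*(-9 + 4*5) + (-9 + 4*5)²/3 + (⅓)*14*(-9 + 4*5)) - 377/81*(-376) = (28 + 2*(-9 + 20) + (-9 + 20)²/3 + (⅓)*14*(-9 + 20)) + 141752/81 = (28 + 2*11 + (⅓)*11² + (⅓)*14*11) + 141752/81 = (28 + 22 + (⅓)*121 + 154/3) + 141752/81 = (28 + 22 + 121/3 + 154/3) + 141752/81 = 425/3 + 141752/81 = 153227/81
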